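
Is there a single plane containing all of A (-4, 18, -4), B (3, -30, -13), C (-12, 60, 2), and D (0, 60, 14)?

Yes

The four points are coplanar iff the 3×3 determinant with rows AB, AC, AD is zero.
Rows: (7, -48, -9), (-8, 42, 6), (4, 42, 18).
Expanding along the first row: (7)(504) − (-48)(-168) + (-9)(-504) = 0.
Zero determinant ⇒ coplanar.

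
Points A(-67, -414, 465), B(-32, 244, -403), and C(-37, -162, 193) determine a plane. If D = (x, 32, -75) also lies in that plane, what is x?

-30

Coplanarity requires AB · (AC × AD) = 0.
AB = (35, 658, -868), AC = (30, 252, -272); the triple product is linear in x with coefficient 39760 and constant term 1192800.
Setting it to zero: x = -30.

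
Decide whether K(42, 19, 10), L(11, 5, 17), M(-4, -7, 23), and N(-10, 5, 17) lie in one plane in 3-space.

The four points are coplanar iff the 3×3 determinant with rows KL, KM, KN is zero.
Rows: (-31, -14, 7), (-46, -26, 13), (-52, -14, 7).
Expanding along the first row: (-31)(0) − (-14)(354) + (7)(-708) = 0.
Zero determinant ⇒ coplanar.

Yes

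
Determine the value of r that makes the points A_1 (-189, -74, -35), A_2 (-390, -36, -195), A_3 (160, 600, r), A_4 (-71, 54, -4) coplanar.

-67

Normal to plane A_1A_2A_4: n = (21658, -12649, -30212); plane equation n·P = -2099916.
Requiring n·A_3 = -2099916: (-30212)r + (-4124120) = -2099916.
So r = -67.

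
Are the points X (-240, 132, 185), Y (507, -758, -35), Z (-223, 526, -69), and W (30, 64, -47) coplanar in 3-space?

Yes

The four points are coplanar iff the 3×3 determinant with rows XY, XZ, XW is zero.
Rows: (747, -890, -220), (17, 394, -254), (270, -68, -232).
Expanding along the first row: (747)(-108680) − (-890)(64636) + (-220)(-107536) = 0.
Zero determinant ⇒ coplanar.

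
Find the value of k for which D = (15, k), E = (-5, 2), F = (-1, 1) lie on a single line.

-3

Collinearity: (D − E) must be parallel to (F − E) = (4, -1).
Cross-multiplying the components: (k − 2)·(4) = (20)·(-1).
Solving gives k = -3.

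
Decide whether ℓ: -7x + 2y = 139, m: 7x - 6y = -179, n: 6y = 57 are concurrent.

The three lines meet at one point iff the augmented coefficient matrix [aᵢ bᵢ cᵢ] has rank < 3, i.e. its determinant vanishes.
Here the determinant is -84.
Nonzero, so no common point exists.

No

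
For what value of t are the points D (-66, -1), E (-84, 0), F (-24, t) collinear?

The three points are collinear iff det[DE; DF] = 0.
This determinant is linear in t: (-18)t + (-60) = 0, so t = -10/3.

-10/3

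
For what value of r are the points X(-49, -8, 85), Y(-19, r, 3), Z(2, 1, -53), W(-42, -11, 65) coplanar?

-6

Normal to plane XZW: n = (-594, 54, -216); plane equation n·P = 10314.
Requiring n·Y = 10314: (54)r + (10638) = 10314.
So r = -6.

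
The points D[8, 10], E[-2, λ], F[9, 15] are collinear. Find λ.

The three points are collinear iff det[DE; DF] = 0.
This determinant is linear in λ: (-1)λ + (-40) = 0, so λ = -40.

-40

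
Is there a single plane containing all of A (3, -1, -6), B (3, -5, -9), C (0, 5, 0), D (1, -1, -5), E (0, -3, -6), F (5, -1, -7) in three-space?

Yes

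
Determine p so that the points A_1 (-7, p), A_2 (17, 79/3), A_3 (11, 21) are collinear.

5

The three points are collinear iff det[A_1A_2; A_1A_3] = 0.
This determinant is linear in p: (-6)p + (30) = 0, so p = 5.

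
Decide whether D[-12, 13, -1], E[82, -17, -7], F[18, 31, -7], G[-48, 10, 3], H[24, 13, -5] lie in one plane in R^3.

No

The plane through D, E, F has normal n = DE × DF = (288, 384, 2592) and equation n·P = -1056.
Checking the remaining points: n·G = -2208, n·H = -1056.
Since n·G = -2208 ≠ -1056, G is off the plane and the points are not all coplanar.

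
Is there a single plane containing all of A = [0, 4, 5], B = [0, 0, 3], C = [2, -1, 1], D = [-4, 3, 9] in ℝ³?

No

The four points are coplanar iff the 3×3 determinant with rows AB, AC, AD is zero.
Rows: (0, -4, -2), (2, -5, -4), (-4, -1, 4).
Expanding along the first row: (0)(-24) − (-4)(-8) + (-2)(-22) = 12.
Nonzero ⇒ not coplanar.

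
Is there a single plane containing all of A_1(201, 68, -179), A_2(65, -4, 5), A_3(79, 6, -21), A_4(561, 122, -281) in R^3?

No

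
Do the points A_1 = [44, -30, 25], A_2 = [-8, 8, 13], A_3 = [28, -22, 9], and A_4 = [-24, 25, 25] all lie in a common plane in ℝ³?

No

The four points are coplanar iff the 3×3 determinant with rows A_1A_2, A_1A_3, A_1A_4 is zero.
Rows: (-52, 38, -12), (-16, 8, -16), (-68, 55, 0).
Expanding along the first row: (-52)(880) − (38)(-1088) + (-12)(-336) = -384.
Nonzero ⇒ not coplanar.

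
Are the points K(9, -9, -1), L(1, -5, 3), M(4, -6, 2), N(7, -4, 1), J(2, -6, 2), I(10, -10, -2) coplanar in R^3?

No

The plane through K, L, M has normal n = KL × KM = (0, 4, -4) and equation n·P = -32.
Checking the remaining points: n·N = -20, n·J = -32, n·I = -32.
Since n·N = -20 ≠ -32, N is off the plane and the points are not all coplanar.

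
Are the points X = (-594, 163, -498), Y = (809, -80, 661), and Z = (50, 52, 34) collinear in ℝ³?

XY = (1403, -243, 1159), XZ = (644, -111, 532).
XY × XZ = (-627, 0, 759).
The cross product is nonzero, so the points do not lie on one line.

No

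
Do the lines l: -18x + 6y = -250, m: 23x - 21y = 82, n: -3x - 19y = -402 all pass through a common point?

No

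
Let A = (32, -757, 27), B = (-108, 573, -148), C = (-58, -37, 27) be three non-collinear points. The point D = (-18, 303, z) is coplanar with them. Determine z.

-523

A normal to the plane is n = AB × AC = (126000, 15750, 18900).
D lies in the plane iff n · AD = 0.
This gives (18900)z + (9884700) = 0, so z = -523.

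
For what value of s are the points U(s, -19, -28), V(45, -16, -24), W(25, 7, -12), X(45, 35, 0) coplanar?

89

The points are coplanar iff UV · (UW × UX) = 0.
Expanding, this is linear in s: (60)s + (-5340) = 0.
So s = 89.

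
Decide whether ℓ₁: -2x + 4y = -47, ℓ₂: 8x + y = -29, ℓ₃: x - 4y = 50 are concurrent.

No

The three lines meet at one point iff the augmented coefficient matrix [aᵢ bᵢ cᵢ] has rank < 3, i.e. its determinant vanishes.
Here the determinant is -33.
Nonzero, so no common point exists.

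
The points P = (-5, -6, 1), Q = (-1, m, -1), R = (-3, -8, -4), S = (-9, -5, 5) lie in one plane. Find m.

Normal to plane PRS: n = (-3, 12, -6); plane equation n·X = -63.
Requiring n·Q = -63: (12)m + (9) = -63.
So m = -6.

-6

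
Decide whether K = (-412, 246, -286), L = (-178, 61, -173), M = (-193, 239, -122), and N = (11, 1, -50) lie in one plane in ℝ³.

No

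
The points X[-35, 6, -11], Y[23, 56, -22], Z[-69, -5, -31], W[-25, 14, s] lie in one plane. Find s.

-12

Normal to plane XYZ: n = (-1121, 1534, 1062); plane equation n·P = 36757.
Requiring n·W = 36757: (1062)s + (49501) = 36757.
So s = -12.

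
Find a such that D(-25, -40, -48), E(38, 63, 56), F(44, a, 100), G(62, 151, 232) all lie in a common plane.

The points are coplanar iff DE · (DF × DG) = 0.
Expanding, this is linear in a: (8592)a + (-730320) = 0.
So a = 85.

85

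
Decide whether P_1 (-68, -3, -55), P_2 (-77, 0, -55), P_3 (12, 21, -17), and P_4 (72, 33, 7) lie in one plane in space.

Yes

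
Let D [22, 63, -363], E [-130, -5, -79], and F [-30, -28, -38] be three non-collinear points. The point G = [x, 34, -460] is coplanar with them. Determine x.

557

A normal to the plane is n = DE × DF = (3744, 34632, 10296).
G lies in the plane iff n · DG = 0.
This gives (3744)x + (-2085408) = 0, so x = 557.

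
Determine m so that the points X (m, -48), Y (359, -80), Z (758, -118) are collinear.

Collinearity: (X − Y) must be parallel to (Z − Y) = (399, -38).
Cross-multiplying the components: (m − 359)·(-38) = (32)·(399).
Solving gives m = 23.

23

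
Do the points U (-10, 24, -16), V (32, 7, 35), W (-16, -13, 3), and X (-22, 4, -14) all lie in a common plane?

The four points are coplanar iff the 3×3 determinant with rows UV, UW, UX is zero.
Rows: (42, -17, 51), (-6, -37, 19), (-12, -20, 2).
Expanding along the first row: (42)(306) − (-17)(216) + (51)(-324) = 0.
Zero determinant ⇒ coplanar.

Yes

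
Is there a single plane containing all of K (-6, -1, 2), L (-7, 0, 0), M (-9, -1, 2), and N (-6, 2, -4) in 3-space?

A normal to the plane through K, L, M is n = KL × KM = (0, 6, 3).
The plane has equation n·P = 0. For N: n·N = 0.
Equal, so N lies in the plane and all four are coplanar.

Yes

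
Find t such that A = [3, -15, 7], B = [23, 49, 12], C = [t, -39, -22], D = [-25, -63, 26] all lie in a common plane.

11

The points are coplanar iff AB · (AC × AD) = 0.
Expanding, this is linear in t: (-1456)t + (16016) = 0.
So t = 11.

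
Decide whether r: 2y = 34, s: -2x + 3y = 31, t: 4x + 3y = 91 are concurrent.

The three lines meet at one point iff the augmented coefficient matrix [aᵢ bᵢ cᵢ] has rank < 3, i.e. its determinant vanishes.
Here the determinant is 0.
It vanishes, so the lines are concurrent at (10, 17).

Yes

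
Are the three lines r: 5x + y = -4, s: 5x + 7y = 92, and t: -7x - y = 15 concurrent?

No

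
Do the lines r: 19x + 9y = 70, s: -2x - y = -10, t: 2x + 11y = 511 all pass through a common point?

No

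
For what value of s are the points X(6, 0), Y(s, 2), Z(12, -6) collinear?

4

The three points are collinear iff det[XY; XZ] = 0.
This determinant is linear in s: (-6)s + (24) = 0, so s = 4.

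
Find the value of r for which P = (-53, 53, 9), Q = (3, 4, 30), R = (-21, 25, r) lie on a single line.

21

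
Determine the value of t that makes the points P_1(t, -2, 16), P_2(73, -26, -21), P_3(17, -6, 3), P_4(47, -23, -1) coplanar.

-3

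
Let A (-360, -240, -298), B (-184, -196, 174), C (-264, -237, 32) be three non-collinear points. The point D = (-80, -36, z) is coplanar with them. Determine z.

-10

Coplanarity requires AB · (AC × AD) = 0.
AB = (176, 44, 472), AC = (96, 3, 330); the triple product is linear in z with coefficient -3696 and constant term -36960.
Setting it to zero: z = -10.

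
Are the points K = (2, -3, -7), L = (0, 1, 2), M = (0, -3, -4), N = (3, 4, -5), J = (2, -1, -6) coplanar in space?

The plane through K, L, M has normal n = KL × KM = (12, -12, 8) and equation n·P = 4.
Checking the remaining points: n·N = -52, n·J = -12.
Since n·N = -52 ≠ 4, N is off the plane and the points are not all coplanar.

No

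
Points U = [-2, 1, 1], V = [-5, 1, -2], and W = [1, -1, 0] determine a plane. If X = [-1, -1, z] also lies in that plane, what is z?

-2

Coplanarity requires UV · (UW × UX) = 0.
UV = (-3, 0, -3), UW = (3, -2, -1); the triple product is linear in z with coefficient 6 and constant term 12.
Setting it to zero: z = -2.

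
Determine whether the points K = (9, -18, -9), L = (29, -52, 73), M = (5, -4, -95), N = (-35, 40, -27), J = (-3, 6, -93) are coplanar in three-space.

Yes

The plane through K, L, M has normal n = KL × KM = (1776, 1392, 144) and equation n·P = -10368.
Checking the remaining points: n·N = -10368, n·J = -10368.
All equal -10368, so all 5 points lie in one plane.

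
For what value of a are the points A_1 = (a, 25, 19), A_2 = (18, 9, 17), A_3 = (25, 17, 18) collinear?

32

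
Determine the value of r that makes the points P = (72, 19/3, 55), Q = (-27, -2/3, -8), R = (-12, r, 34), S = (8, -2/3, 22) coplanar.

Normal to plane PQS: n = (-210, 765, 245); plane equation n·X = 3200.
Requiring n·R = 3200: (765)r + (10850) = 3200.
So r = -10.

-10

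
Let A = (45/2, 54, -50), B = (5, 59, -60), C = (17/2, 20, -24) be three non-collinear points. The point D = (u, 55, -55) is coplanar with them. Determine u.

A normal to the plane is n = AB × AC = (-210, 595, 665).
D lies in the plane iff n · AD = 0.
This gives (-210)u + (1995) = 0, so u = 19/2.

19/2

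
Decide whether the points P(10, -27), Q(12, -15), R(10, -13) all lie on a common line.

PQ = (2, 12), PR = (0, 14).
Twice the signed area of △PQR is (2)(14) − (12)(0) = 28.
The area is nonzero, so the three points are not collinear.

No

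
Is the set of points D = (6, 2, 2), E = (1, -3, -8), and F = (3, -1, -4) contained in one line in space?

Yes

DE = (-5, -5, -10), DF = (-3, -3, -6).
DE × DF = (0, 0, 0).
The cross product vanishes, so the three points are collinear.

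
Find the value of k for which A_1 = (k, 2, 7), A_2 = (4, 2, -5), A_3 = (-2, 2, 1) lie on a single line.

Direction A_2A_3 = (-6, 0, 6). From the z-coordinate of A_1, the parameter along the line is τ = (7 − (-5))/6 = 2.
Then k = 4 + 2·(-6) = -8.

-8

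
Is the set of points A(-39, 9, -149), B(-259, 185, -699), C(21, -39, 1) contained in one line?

Yes

AB = (-220, 176, -550), AC = (60, -48, 150).
AB × AC = (0, 0, 0).
The cross product vanishes, so the three points are collinear.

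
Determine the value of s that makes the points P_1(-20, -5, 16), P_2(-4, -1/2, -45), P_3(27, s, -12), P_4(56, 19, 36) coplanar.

19/2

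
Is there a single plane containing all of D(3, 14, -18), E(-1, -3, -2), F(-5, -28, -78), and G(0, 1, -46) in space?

With D as base: DE = (-4, -17, 16), DF = (-8, -42, -60), DG = (-3, -13, -28).
DF × DG = (396, -44, -22).
DE · (DF × DG) = -1188.
Since -1188 ≠ 0, the four points are not coplanar.

No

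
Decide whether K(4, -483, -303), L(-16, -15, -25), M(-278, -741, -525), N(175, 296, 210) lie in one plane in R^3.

No

With K as base: KL = (-20, 468, 278), KM = (-282, -258, -222), KN = (171, 779, 513).
KM × KN = (40584, 106704, -175560).
KL · (KM × KN) = 320112.
Since 320112 ≠ 0, the four points are not coplanar.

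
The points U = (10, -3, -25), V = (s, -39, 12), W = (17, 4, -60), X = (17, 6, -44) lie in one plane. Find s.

-15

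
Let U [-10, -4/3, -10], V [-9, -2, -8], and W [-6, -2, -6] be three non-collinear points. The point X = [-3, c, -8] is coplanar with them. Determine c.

Coplanarity requires UV · (UW × UX) = 0.
UV = (1, -2/3, 2), UW = (4, -2/3, 4); the triple product is linear in c with coefficient 4 and constant term 0.
Setting it to zero: c = 0.

0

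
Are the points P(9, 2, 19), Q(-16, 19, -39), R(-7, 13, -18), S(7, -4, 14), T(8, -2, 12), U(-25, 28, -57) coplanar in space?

The plane through P, Q, R has normal n = PQ × PR = (9, 3, -3) and equation n·X = 30.
Checking the remaining points: n·S = 9, n·T = 30, n·U = 30.
Since n·S = 9 ≠ 30, S is off the plane and the points are not all coplanar.

No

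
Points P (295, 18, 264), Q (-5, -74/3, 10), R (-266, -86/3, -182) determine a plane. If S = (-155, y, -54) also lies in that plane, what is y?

The plane through P, Q, R has equation 7176x + 8694y − 9936z = -349692.
Substituting S: (8694)y + (-575736) = -349692, so y = 26.

26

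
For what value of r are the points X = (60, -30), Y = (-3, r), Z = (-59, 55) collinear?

15

The three points are collinear iff det[XY; XZ] = 0.
This determinant is linear in r: (119)r + (-1785) = 0, so r = 15.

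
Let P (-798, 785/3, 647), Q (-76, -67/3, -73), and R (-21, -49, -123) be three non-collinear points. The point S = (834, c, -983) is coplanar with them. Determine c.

A normal to the plane is n = PQ × PR = (-5000, -3500, -10900/3).
S lies in the plane iff n · PS = 0.
This gives (-3500)c + (-3965500/3) = 0, so c = -1133/3.

-1133/3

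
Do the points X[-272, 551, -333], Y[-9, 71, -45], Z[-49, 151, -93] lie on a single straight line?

XY = (263, -480, 288), XZ = (223, -400, 240).
XY × XZ = (0, 1104, 1840).
The cross product is nonzero, so the points do not lie on one line.

No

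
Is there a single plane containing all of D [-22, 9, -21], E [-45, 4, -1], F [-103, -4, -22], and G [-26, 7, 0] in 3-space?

Yes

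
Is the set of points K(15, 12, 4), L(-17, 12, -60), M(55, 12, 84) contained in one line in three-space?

Yes

KL = (-32, 0, -64), KM = (40, 0, 80).
Each component of KM is -5/4 times the corresponding component of KL, so KM = -5/4·KL and the points are collinear.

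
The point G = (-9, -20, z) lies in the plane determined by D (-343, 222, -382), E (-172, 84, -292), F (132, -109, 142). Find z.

-62

The plane through D, E, F has equation −42522x − 46854y + 8949z = 764940.
Substituting G: (8949)z + (1319778) = 764940, so z = -62.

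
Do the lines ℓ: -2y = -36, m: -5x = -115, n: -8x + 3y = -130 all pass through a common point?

Intersecting ℓ and m: solving the 2×2 system gives (x, y) = (23, 18).
Substitute into n: (-8)(23) + (3)(18) = -130.
This equals -130, so (23, 18) lies on all three lines and they are concurrent.

Yes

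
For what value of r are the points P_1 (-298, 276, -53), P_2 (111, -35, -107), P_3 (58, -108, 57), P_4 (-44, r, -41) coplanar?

50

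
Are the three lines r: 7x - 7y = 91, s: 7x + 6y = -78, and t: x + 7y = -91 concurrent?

Intersecting r and s: solving the 2×2 system gives (x, y) = (0, -13).
Substitute into t: (1)(0) + (7)(-13) = -91.
This equals -91, so (0, -13) lies on all three lines and they are concurrent.

Yes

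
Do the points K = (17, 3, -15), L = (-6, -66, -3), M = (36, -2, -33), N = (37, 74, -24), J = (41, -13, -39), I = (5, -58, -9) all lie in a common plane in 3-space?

No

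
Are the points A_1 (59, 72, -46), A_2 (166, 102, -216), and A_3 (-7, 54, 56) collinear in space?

No

A_1A_2 = (107, 30, -170), A_1A_3 = (-66, -18, 102).
A_1A_2 × A_1A_3 = (0, 306, 54).
The cross product is nonzero, so the points do not lie on one line.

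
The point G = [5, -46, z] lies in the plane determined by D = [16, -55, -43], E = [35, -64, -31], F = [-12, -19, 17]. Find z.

A normal to the plane is n = DE × DF = (-972, -1476, 432).
G lies in the plane iff n · DG = 0.
This gives (432)z + (15984) = 0, so z = -37.

-37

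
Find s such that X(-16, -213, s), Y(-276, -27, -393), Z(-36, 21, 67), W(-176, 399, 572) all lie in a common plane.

-348

Coplanarity ⇔ det[XY; XZ; XW] = 0.
Expanding, this is linear in s: (-97440)s + (-33909120) = 0.
So s = -348.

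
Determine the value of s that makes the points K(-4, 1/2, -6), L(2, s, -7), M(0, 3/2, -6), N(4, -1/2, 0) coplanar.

5/2

The points are coplanar iff KL · (KM × KN) = 0.
Expanding, this is linear in s: (-24)s + (60) = 0.
So s = 5/2.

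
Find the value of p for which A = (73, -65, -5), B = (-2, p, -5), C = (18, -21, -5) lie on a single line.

Collinearity requires AB × AC = 0; each component is linear in p.
The z-component gives (55)p + (275) = 0, so p = -5.
The remaining components then also vanish.

-5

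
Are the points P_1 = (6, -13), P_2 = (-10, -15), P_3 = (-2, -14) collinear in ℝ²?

Yes

P_1P_2 = (-16, -2), P_1P_3 = (-8, -1).
Twice the signed area of △P_1P_2P_3 is (-16)(-1) − (-2)(-8) = 0.
The triangle is degenerate (zero area), so the points are collinear.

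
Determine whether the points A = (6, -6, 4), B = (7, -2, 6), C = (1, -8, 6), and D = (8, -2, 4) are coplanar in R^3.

No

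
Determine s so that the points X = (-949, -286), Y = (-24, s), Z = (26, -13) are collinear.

-27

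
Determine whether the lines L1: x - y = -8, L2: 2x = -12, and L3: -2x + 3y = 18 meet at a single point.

Yes

The three lines meet at one point iff the augmented coefficient matrix [aᵢ bᵢ cᵢ] has rank < 3, i.e. its determinant vanishes.
Here the determinant is 0.
It vanishes, so the lines are concurrent at (-6, 2).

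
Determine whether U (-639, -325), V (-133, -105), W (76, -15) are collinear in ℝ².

UV = (506, 220), UW = (715, 310).
det[UV; UW] = (506)(310) − (220)(715) = -440.
The determinant is nonzero, so they are not collinear.

No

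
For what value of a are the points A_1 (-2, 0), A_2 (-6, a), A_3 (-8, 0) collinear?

0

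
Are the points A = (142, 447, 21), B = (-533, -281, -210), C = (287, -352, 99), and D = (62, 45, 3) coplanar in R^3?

With A as base: AB = (-675, -728, -231), AC = (145, -799, 78), AD = (-80, -402, -18).
AC × AD = (45738, -3630, -122210).
AB · (AC × AD) = 0.
The scalar triple product vanishes, so the four points are coplanar.

Yes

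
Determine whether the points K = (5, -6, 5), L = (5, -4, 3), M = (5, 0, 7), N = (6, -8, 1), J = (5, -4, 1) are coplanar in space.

The plane through K, L, M has normal n = KL × KM = (16, 0, 0) and equation n·P = 80.
Checking the remaining points: n·N = 96, n·J = 80.
Since n·N = 96 ≠ 80, N is off the plane and the points are not all coplanar.

No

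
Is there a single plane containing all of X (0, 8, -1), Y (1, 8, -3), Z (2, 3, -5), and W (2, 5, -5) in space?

Yes

With X as base: XY = (1, 0, -2), XZ = (2, -5, -4), XW = (2, -3, -4).
XZ × XW = (8, 0, 4).
XY · (XZ × XW) = 0.
The scalar triple product vanishes, so the four points are coplanar.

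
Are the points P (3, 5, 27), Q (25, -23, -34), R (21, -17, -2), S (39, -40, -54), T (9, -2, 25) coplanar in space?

Yes

The plane through P, Q, R has normal n = PQ × PR = (-530, -460, 20) and equation n·X = -3350.
Checking the remaining points: n·S = -3350, n·T = -3350.
All equal -3350, so all 5 points lie in one plane.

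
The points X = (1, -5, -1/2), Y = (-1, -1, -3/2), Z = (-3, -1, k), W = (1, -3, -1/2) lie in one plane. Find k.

Normal to plane XYW: n = (2, 0, -4); plane equation n·P = 4.
Requiring n·Z = 4: (-4)k + (-6) = 4.
So k = -5/2.

-5/2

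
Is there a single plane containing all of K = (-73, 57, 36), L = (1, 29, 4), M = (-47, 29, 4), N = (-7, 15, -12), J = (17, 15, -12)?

The plane through K, L, M has normal n = KL × KM = (0, 1536, -1344) and equation n·P = 39168.
Checking the remaining points: n·N = 39168, n·J = 39168.
All equal 39168, so all 5 points lie in one plane.

Yes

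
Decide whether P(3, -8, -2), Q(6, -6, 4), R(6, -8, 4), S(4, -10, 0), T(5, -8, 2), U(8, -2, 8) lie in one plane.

Yes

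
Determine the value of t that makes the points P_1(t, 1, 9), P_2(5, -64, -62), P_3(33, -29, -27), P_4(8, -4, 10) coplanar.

69/2

The points are coplanar iff P_1P_2 · (P_1P_3 × P_1P_4) = 0.
Expanding, this is linear in t: (-420)t + (14490) = 0.
So t = 69/2.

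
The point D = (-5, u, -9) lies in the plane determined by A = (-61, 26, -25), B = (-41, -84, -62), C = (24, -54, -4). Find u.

The plane through A, B, C has equation −5270x − 3565y + 7750z = 35030.
Substituting D: (-3565)u + (-43400) = 35030, so u = -22.

-22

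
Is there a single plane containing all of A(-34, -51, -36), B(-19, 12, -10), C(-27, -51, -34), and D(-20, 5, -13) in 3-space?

No

With A as base: AB = (15, 63, 26), AC = (7, 0, 2), AD = (14, 56, 23).
AC × AD = (-112, -133, 392).
AB · (AC × AD) = 133.
Since 133 ≠ 0, the four points are not coplanar.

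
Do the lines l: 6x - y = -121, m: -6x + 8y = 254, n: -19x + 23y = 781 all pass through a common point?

No

Lines aᵢx + bᵢy = cᵢ with pairwise distinct directions are concurrent exactly when det[aᵢ bᵢ cᵢ] = 0.
Here the determinant is 882.
Nonzero, so no common point exists.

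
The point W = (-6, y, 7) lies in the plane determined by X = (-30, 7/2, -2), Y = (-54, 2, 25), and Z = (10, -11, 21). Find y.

Coplanarity requires XY · (XZ × XW) = 0.
XY = (-24, -3/2, 27), XZ = (40, -29/2, 23); the triple product is linear in y with coefficient 1632 and constant term 6528.
Setting it to zero: y = -4.

-4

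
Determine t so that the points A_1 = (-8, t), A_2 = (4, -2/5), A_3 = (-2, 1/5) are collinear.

4/5

Collinearity: (A_1 − A_2) must be parallel to (A_3 − A_2) = (-6, 3/5).
Cross-multiplying the components: (t − (-2/5))·(-6) = (-12)·(3/5).
Solving gives t = 4/5.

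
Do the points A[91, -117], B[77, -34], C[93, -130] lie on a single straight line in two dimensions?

No

AB = (-14, 83), AC = (2, -13).
If collinear, AC would be a scalar multiple of AB. But (-14)·(-13) ≠ (83)·(2) (difference 16), so they are not parallel; the points are not collinear.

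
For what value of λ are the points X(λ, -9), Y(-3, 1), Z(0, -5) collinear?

2

The three points are collinear iff det[XY; XZ] = 0.
This determinant is linear in λ: (6)λ + (-12) = 0, so λ = 2.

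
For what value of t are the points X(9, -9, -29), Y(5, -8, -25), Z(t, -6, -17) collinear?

Direction XY = (-4, 1, 4). From the y-coordinate of Z, the parameter along the line is τ = (-6 − (-9))/1 = 3.
Then t = 9 + 3·(-4) = -3.

-3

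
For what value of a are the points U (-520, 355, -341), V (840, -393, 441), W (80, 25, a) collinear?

Direction UV = (1360, -748, 782). From the x-coordinate of W, the parameter along the line is τ = (80 − (-520))/1360 = 15/34.
Then a = (-341) + 15/34·(782) = 4.

4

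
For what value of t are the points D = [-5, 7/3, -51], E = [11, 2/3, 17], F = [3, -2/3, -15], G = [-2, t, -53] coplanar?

18

Normal to plane DEF: n = (144, -32, -104/3); plane equation n·P = 2920/3.
Requiring n·G = 2920/3: (-32)t + (4648/3) = 2920/3.
So t = 18.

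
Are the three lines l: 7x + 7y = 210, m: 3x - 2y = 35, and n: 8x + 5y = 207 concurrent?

Intersecting l and m: solving the 2×2 system gives (x, y) = (19, 11).
Substitute into n: (8)(19) + (5)(11) = 207.
This equals 207, so (19, 11) lies on all three lines and they are concurrent.

Yes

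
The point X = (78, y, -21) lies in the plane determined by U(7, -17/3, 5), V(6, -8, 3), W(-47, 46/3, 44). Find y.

-8

Coplanarity requires UV · (UW × UX) = 0.
UV = (-1, -7/3, -2), UW = (-54, 21, 39); the triple product is linear in y with coefficient 147 and constant term 1176.
Setting it to zero: y = -8.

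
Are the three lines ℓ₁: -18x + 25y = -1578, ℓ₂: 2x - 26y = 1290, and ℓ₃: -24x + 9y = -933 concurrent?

No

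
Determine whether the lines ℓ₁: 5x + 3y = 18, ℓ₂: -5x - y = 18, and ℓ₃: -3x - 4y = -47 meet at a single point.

No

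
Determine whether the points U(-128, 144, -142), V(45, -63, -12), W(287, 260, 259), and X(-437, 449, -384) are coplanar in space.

No

A normal to the plane through U, V, W is n = UV × UW = (-98087, -15423, 105973).
The plane has equation n·P = -4713942. For X: n·X = -4754540.
-4754540 ≠ -4713942, so X is off the plane.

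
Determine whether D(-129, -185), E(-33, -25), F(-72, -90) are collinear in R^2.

Yes

DE = (96, 160), DF = (57, 95).
Checking proportionality: DF = 19/32·DE, so the vectors are parallel and the points are collinear.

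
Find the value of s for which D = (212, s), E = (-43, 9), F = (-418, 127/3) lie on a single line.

-41/3

The three points are collinear iff det[DE; DF] = 0.
This determinant is linear in s: (-375)s + (-5125) = 0, so s = -41/3.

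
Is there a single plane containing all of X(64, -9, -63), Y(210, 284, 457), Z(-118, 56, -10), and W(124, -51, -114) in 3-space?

A normal to the plane through X, Y, Z is n = XY × XZ = (-18271, -102378, 62816).
The plane has equation n·P = -4205350. For W: n·W = -4205350.
Equal, so W lies in the plane and all four are coplanar.

Yes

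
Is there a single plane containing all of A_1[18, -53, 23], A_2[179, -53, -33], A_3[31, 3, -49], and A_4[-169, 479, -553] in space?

The four points are coplanar iff the 3×3 determinant with rows A_1A_2, A_1A_3, A_1A_4 is zero.
Rows: (161, 0, -56), (13, 56, -72), (-187, 532, -576).
Expanding along the first row: (161)(6048) − (0)(-20952) + (-56)(17388) = 0.
Zero determinant ⇒ coplanar.

Yes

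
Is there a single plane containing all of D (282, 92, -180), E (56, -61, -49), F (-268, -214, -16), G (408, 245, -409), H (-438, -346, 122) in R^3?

The plane through D, E, F has normal n = DE × DF = (14994, -34986, -14994) and equation n·P = 3708516.
Checking the remaining points: n·G = 3678528, n·H = 3708516.
Since n·G = 3678528 ≠ 3708516, G is off the plane and the points are not all coplanar.

No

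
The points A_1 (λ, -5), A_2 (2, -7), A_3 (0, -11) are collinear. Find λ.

3

The three points are collinear iff det[A_1A_2; A_1A_3] = 0.
This determinant is linear in λ: (4)λ + (-12) = 0, so λ = 3.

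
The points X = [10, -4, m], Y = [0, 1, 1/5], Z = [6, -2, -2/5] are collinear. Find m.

-4/5

Collinearity requires XY × XZ = 0; each component is linear in m.
The x-component gives (-3)m + (-12/5) = 0, so m = -4/5.
The remaining components then also vanish.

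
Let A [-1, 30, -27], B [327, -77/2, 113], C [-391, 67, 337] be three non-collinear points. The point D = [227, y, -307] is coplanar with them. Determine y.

The plane through A, B, C has equation −30114x − 173992y − 14579z = -4796013.
Substituting D: (-173992)y + (-2360125) = -4796013, so y = 14.

14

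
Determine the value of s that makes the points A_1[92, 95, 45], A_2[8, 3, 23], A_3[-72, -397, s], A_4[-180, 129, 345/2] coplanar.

Normal to plane A_1A_2A_4: n = (-10982, 16694, -27880); plane equation n·P = -679014.
Requiring n·A_3 = -679014: (-27880)s + (-5836814) = -679014.
So s = -185.

-185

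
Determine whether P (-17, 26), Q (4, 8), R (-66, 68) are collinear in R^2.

Yes

PQ = (21, -18), PR = (-49, 42).
det[PQ; PR] = (21)(42) − (-18)(-49) = 0.
The determinant is zero, so the points are collinear.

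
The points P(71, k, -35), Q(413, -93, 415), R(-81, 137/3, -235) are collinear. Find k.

Collinearity requires PQ × PR = 0; each component is linear in k.
The x-component gives (650)k + (-1950) = 0, so k = 3.
The remaining components then also vanish.

3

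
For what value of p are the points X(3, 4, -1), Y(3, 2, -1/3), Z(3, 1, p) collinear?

0

Collinearity requires XY × XZ = 0; each component is linear in p.
The x-component gives (-2)p + (0) = 0, so p = 0.
The remaining components then also vanish.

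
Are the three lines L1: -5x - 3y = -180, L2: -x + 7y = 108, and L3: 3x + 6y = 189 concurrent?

Intersecting L1 and L2: solving the 2×2 system gives (x, y) = (468/19, 360/19).
Substitute into L3: (3)(468/19) + (6)(360/19) = 3564/19.
But L3 requires 189 ≠ 3564/19, so the three lines have no common point.

No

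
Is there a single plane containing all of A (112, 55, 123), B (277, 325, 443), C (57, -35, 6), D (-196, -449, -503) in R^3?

Yes

With A as base: AB = (165, 270, 320), AC = (-55, -90, -117), AD = (-308, -504, -626).
AC × AD = (-2628, 1606, 0).
AB · (AC × AD) = 0.
The scalar triple product vanishes, so the four points are coplanar.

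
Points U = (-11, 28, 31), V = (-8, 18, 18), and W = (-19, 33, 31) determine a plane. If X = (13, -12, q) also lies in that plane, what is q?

Coplanarity requires UV · (UW × UX) = 0.
UV = (3, -10, -13), UW = (-8, 5, 0); the triple product is linear in q with coefficient -65 and constant term -585.
Setting it to zero: q = -9.

-9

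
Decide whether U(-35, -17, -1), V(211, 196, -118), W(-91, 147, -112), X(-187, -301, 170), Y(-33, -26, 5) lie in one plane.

Yes

The plane through U, V, W has normal n = UV × UW = (-4455, 33858, 52272) and equation n·P = -471933.
Checking the remaining points: n·X = -471933, n·Y = -471933.
All equal -471933, so all 5 points lie in one plane.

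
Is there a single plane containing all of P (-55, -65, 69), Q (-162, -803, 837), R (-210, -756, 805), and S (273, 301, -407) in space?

No

With P as base: PQ = (-107, -738, 768), PR = (-155, -691, 736), PS = (328, 366, -476).
PR × PS = (59540, 167628, 169918).
PQ · (PR × PS) = 416780.
Since 416780 ≠ 0, the four points are not coplanar.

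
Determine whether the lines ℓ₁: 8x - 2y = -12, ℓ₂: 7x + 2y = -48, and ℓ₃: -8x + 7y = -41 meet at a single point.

Lines aᵢx + bᵢy = cᵢ with pairwise distinct directions are concurrent exactly when det[aᵢ bᵢ cᵢ] = 0.
Here the determinant is -90.
Nonzero, so no common point exists.

No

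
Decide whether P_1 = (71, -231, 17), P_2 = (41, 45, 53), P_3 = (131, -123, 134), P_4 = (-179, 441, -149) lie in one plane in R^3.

No

With P_1 as base: P_1P_2 = (-30, 276, 36), P_1P_3 = (60, 108, 117), P_1P_4 = (-250, 672, -166).
P_1P_3 × P_1P_4 = (-96552, -19290, 67320).
P_1P_2 · (P_1P_3 × P_1P_4) = -3960.
Since -3960 ≠ 0, the four points are not coplanar.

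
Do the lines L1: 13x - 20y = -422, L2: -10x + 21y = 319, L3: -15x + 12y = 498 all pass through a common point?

Yes

The three lines meet at one point iff the augmented coefficient matrix [aᵢ bᵢ cᵢ] has rank < 3, i.e. its determinant vanishes.
Here the determinant is 0.
It vanishes, so the lines are concurrent at (-34, -1).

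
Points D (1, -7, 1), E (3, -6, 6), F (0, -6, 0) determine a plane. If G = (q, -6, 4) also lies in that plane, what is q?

2

The plane through D, E, F has equation −6x − 3y + 3z = 18.
Substituting G: (-6)q + (30) = 18, so q = 2.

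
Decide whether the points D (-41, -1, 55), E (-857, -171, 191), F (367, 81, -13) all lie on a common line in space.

DE = (-816, -170, 136), DF = (408, 82, -68).
DE × DF = (408, 0, 2448).
The cross product is nonzero, so the points do not lie on one line.

No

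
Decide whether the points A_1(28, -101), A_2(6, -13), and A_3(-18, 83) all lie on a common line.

Yes

A_1A_2 = (-22, 88), A_1A_3 = (-46, 184).
det[A_1A_2; A_1A_3] = (-22)(184) − (88)(-46) = 0.
The determinant is zero, so the points are collinear.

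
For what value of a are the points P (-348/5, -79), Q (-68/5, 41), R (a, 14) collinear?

-131/5

The three points are collinear iff det[PQ; PR] = 0.
This determinant is linear in a: (-120)a + (-3144) = 0, so a = -131/5.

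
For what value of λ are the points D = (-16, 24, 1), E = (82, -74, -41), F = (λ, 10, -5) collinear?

Direction DE = (98, -98, -42). From the y-coordinate of F, the parameter along the line is τ = (10 − 24)/(-98) = 1/7.
Then λ = (-16) + 1/7·(98) = -2.

-2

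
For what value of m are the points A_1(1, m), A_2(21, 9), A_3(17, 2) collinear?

Collinearity: (A_1 − A_2) must be parallel to (A_3 − A_2) = (-4, -7).
Cross-multiplying the components: (m − 9)·(-4) = (-20)·(-7).
Solving gives m = -26.

-26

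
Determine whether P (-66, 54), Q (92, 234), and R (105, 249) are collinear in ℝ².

PQ = (158, 180), PR = (171, 195).
det[PQ; PR] = (158)(195) − (180)(171) = 30.
The determinant is nonzero, so they are not collinear.

No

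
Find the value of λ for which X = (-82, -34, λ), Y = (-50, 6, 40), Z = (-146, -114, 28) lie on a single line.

Collinearity requires XY × XZ = 0; each component is linear in λ.
The x-component gives (-120)λ + (4320) = 0, so λ = 36.
The remaining components then also vanish.

36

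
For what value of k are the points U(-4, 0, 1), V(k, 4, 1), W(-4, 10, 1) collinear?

Direction UW = (0, 10, 0). From the y-coordinate of V, the parameter along the line is τ = (4 − 0)/10 = 2/5.
Then k = (-4) + 2/5·(0) = -4.

-4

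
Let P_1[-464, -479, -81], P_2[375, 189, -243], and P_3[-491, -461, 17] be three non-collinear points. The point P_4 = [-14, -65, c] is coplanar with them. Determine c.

The plane through P_1, P_2, P_3 has equation 68380x − 77848y + 33138z = 2876694.
Substituting P_4: (33138)c + (4102800) = 2876694, so c = -37.

-37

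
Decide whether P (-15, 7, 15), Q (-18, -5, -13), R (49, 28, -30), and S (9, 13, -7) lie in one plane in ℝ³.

A normal to the plane through P, Q, R is n = PQ × PR = (1128, -1927, 705).
The plane has equation n·X = -19834. For S: n·S = -19834.
Equal, so S lies in the plane and all four are coplanar.

Yes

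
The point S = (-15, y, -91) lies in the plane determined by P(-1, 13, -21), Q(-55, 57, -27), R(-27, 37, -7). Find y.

13

The plane through P, Q, R has equation 760x + 912y − 152z = 14288.
Substituting S: (912)y + (2432) = 14288, so y = 13.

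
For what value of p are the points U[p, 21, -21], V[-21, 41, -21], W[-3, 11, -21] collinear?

-9

Collinearity requires UV × UW = 0; each component is linear in p.
The z-component gives (30)p + (270) = 0, so p = -9.
The remaining components then also vanish.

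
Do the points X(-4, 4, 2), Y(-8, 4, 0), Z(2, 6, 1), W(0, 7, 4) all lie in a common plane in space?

The four points are coplanar iff the 3×3 determinant with rows XY, XZ, XW is zero.
Rows: (-4, 0, -2), (6, 2, -1), (4, 3, 2).
Expanding along the first row: (-4)(7) − (0)(16) + (-2)(10) = -48.
Nonzero ⇒ not coplanar.

No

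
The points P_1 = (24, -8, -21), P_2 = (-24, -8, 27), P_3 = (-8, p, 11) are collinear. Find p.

Direction P_1P_2 = (-48, 0, 48). From the x-coordinate of P_3, the parameter along the line is τ = (-8 − 24)/(-48) = 2/3.
Then p = (-8) + 2/3·(0) = -8.

-8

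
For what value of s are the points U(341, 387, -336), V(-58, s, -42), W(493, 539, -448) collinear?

Collinearity requires UV × UW = 0; each component is linear in s.
The x-component gives (-112)s + (-1344) = 0, so s = -12.
The remaining components then also vanish.

-12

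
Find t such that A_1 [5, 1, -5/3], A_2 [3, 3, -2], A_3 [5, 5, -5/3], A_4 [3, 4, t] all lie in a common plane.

-2

Normal to plane A_1A_2A_3: n = (4/3, 0, -8); plane equation n·P = 20.
Requiring n·A_4 = 20: (-8)t + (4) = 20.
So t = -2.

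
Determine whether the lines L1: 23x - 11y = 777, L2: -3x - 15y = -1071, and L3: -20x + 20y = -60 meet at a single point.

The three lines meet at one point iff the augmented coefficient matrix [aᵢ bᵢ cᵢ] has rank < 3, i.e. its determinant vanishes.
Here the determinant is 0.
It vanishes, so the lines are concurrent at (62, 59).

Yes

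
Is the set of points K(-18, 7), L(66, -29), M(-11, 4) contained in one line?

KL = (84, -36), KM = (7, -3).
Checking proportionality: KM = 1/12·KL, so the vectors are parallel and the points are collinear.

Yes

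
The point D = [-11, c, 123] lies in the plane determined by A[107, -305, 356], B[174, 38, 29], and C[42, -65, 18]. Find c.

-202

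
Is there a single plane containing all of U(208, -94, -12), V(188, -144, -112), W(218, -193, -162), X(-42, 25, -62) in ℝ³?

The four points are coplanar iff the 3×3 determinant with rows UV, UW, UX is zero.
Rows: (-20, -50, -100), (10, -99, -150), (-250, 119, -50).
Expanding along the first row: (-20)(22800) − (-50)(-38000) + (-100)(-23560) = 0.
Zero determinant ⇒ coplanar.

Yes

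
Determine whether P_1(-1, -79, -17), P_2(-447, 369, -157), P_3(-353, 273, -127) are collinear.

No

P_1P_2 = (-446, 448, -140), P_1P_3 = (-352, 352, -110).
Comparing components 3 and 1: (-140)(-352) − (-446)(-110) = 220 ≠ 0, so P_1P_2 and P_1P_3 are not parallel and the points are not collinear.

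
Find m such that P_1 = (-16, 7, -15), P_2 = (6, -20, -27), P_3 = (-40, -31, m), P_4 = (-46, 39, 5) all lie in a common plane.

Normal to plane P_1P_2P_4: n = (-156, -80, -106); plane equation n·P = 3526.
Requiring n·P_3 = 3526: (-106)m + (8720) = 3526.
So m = 49.

49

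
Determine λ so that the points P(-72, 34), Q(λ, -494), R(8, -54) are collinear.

408

Collinearity: (Q − P) must be parallel to (R − P) = (80, -88).
Cross-multiplying the components: (λ − (-72))·(-88) = (-528)·(80).
Solving gives λ = 408.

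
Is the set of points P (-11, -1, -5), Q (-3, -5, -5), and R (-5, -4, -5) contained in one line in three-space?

Yes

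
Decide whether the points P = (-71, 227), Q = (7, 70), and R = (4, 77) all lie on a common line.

No

PQ = (78, -157), PR = (75, -150).
Twice the signed area of △PQR is (78)(-150) − (-157)(75) = 75.
The area is nonzero, so the three points are not collinear.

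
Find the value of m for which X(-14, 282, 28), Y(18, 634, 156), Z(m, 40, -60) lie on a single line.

-36

Direction XY = (32, 352, 128). From the y-coordinate of Z, the parameter along the line is τ = (40 − 282)/352 = -11/16.
Then m = (-14) + (-11/16)·(32) = -36.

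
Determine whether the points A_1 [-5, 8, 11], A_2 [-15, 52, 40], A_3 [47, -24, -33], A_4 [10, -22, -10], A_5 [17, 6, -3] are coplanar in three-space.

No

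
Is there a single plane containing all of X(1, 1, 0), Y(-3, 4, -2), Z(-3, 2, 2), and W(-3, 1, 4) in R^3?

Yes

The four points are coplanar iff the 3×3 determinant with rows XY, XZ, XW is zero.
Rows: (-4, 3, -2), (-4, 1, 2), (-4, 0, 4).
Expanding along the first row: (-4)(4) − (3)(-8) + (-2)(4) = 0.
Zero determinant ⇒ coplanar.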